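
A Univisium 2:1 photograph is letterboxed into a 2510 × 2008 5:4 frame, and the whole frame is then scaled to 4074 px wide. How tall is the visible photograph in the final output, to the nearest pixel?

2037 px

At 2510×2008 the photograph is width-limited, so height = 2510 × 1/2 ≈ 1255.00 px.
Scaling 2510 → 4074 is ×1.6231, so the height becomes 1255.00 × 1.6231 ≈ 2037.00 px.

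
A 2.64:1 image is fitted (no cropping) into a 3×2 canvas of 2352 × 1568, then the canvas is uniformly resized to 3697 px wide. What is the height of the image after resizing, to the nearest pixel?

Fitted into 2352×1568, the image spans the width; its height is 2352 / 2.640 ≈ 890.91 px.
Resizing to 3697 px wide multiplies everything by 1.5719: 890.91 → 1400.38 px.

1400 px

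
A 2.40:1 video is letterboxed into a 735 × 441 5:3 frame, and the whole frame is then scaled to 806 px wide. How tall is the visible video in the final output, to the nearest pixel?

At 735×441 the video is width-limited, so height = 735 / 2.400 ≈ 306.25 px.
Resizing to 806 px wide multiplies everything by 1.0966: 306.25 → 335.83 px.

336 px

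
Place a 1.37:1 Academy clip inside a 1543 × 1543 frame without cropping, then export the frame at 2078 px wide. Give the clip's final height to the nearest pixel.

1517 px

At 1543×1543 the clip is width-limited, so height = 1543 / 1.370 ≈ 1126.28 px.
The frame scales by 2078/1543 = 1.3467; 1126.28 × 1.3467 ≈ 1516.79 px.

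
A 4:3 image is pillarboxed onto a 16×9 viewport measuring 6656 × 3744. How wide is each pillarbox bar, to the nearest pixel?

4:3 (1.333) < 16×9 (1.778), so the image fills the height.
The image is 3744 × 4/3 ≈ 4992.00 px wide.
6656 − 4992.00 = 1664.00 px of bars (832.00 each).

832 px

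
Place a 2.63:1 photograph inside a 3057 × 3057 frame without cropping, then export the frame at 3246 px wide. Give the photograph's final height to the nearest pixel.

1234 px

Fitted into 3057×3057, the photograph spans the width; its height is 3057 / 2.630 ≈ 1162.36 px.
The frame scales by 3246/3057 = 1.0618; 1162.36 × 1.0618 ≈ 1234.22 px.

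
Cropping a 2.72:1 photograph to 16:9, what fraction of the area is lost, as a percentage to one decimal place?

Going from 2.72:1 to 16:9 means cutting width while keeping height.
Area ratio = (1.778)/(2.720) = 65.36%; the remaining 34.64% is cropped out.

34.6%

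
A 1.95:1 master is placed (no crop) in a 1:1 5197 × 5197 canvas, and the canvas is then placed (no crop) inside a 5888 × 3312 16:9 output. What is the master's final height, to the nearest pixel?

1698 px

First fit — 1.95:1 into 5197×5197 spans the width: 5197.00 × 2665.13.
The 1:1 canvas is height-limited in 5888×3312, giving 3312.00 × 3312.00; scale factor 0.6373.
Applying the same ×0.6373: 2665.13 → 1698.46.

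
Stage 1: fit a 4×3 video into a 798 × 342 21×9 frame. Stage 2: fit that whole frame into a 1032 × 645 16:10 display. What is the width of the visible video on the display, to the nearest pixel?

Inside the 798×342 canvas the video is height-limited at 456.00 × 342.00.
The 21×9 canvas is width-limited in 1032×645, giving 1032.00 × 442.29; scale factor 1.2932.
Applying the same ×1.2932: 456.00 → 589.71.

590 px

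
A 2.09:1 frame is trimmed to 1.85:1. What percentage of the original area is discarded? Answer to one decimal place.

Going from 2.09:1 to 1.85:1 means cutting width while keeping height.
Fraction kept = (1.850)/(2.090) ≈ 88.52%, so 11.48% is lost.

11.5%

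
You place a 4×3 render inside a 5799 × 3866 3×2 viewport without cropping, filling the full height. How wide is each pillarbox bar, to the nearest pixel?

Content width = 3866 × 4/3 ≈ 5154.67 px.
Leftover width: 5799 − 5154.67 = 644.33 px → 322.17 each side.

322 px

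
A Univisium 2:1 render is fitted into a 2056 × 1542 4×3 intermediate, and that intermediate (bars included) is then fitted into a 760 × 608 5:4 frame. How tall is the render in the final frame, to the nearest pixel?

380 px

First fit — Univisium 2:1 into 2056×1542 spans the width: 2056.00 × 1028.00.
4×3 in 760×608: fills the width, so the intermediate becomes 760.00 × 570.00 — a scale of ×0.3696.
The render scales with it: height 1028.00 × 0.3696 ≈ 380.00.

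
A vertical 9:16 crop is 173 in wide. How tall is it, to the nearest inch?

308 in

173·16/9 = 307.56.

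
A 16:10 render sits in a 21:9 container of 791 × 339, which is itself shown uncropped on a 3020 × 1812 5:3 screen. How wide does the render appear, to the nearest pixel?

Inside the 791×339 canvas the render is height-limited at 542.40 × 339.00.
Second fit — the 21:9 canvas into 3020×1812 spans the width: 3020.00 × 1294.29 (×3.8180 from 791×339).
Applying the same ×3.8180: 542.40 → 2070.86.

2071 px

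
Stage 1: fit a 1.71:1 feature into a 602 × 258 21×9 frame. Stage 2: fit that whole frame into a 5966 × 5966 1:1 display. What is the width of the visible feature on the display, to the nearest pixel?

1.71:1 in 602×258: fills the height, so the feature is 441.18 × 258.00.
Second fit — the 21×9 canvas into 5966×5966 spans the width: 5966.00 × 2556.86 (×9.9103 from 602×258).
The feature scales with it: width 441.18 × 9.9103 ≈ 4372.23.

4372 px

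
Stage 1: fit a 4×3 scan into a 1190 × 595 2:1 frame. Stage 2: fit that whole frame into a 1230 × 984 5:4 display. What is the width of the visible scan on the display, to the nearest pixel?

First fit — 4×3 into 1190×595 spans the height: 793.33 × 595.00.
The 2:1 canvas is width-limited in 1230×984, giving 1230.00 × 615.00; scale factor 1.0336.
Applying the same ×1.0336: 793.33 → 820.00.

820 px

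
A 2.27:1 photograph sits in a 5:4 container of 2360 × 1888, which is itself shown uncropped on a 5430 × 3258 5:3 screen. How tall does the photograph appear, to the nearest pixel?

Inside the 2360×1888 canvas the photograph is width-limited at 2360.00 × 1039.65.
Second fit — the 5:4 canvas into 5430×3258 spans the height: 4072.50 × 3258.00 (×1.7256 from 2360×1888).
Applying the same ×1.7256: 1039.65 → 1794.05.

1794 px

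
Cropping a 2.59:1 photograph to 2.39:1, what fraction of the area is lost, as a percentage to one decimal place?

Going from 2.59:1 to 2.39:1 means cutting width while keeping height.
(2.390)/(2.590) ≈ 0.923 of the area survives, leaving 7.72% discarded.

7.7%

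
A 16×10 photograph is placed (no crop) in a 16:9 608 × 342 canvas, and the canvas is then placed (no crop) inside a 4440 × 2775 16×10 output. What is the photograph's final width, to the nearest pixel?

First fit — 16×10 into 608×342 spans the height: 547.20 × 342.00.
The 16:9 canvas is width-limited in 4440×2775, giving 4440.00 × 2497.50; scale factor 7.3026.
So the photograph's width is 547.20 × 7.3026 ≈ 3996.00.

3996 px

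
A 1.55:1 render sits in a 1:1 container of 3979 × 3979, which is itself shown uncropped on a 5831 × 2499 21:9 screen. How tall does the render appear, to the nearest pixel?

Inside the 3979×3979 canvas the render is width-limited at 3979.00 × 2567.10.
The 1:1 canvas is height-limited in 5831×2499, giving 2499.00 × 2499.00; scale factor 0.6280.
So the render's height is 2567.10 × 0.6280 ≈ 1612.26.

1612 px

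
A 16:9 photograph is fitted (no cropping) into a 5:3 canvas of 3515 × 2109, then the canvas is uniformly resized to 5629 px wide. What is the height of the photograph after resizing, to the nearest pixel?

3166 px

At 3515×2109 the photograph is width-limited, so height = 3515 × 9/16 ≈ 1977.19 px.
The frame scales by 5629/3515 = 1.6014; 1977.19 × 1.6014 ≈ 3166.31 px.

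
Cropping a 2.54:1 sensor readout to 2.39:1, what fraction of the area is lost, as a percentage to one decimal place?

2.39:1 is narrower than 2.54:1, so the crop keeps the full height and trims the width.
(2.390)/(2.540) ≈ 0.941 of the area survives, leaving 5.91% discarded.

5.9%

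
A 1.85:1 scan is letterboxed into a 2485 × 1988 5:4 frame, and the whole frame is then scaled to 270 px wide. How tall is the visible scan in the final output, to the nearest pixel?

146 px

In the 2485×1988 frame the scan fills the width: height = 2485 / 1.850 ≈ 1343.24 px.
The frame scales by 270/2485 = 0.1087; 1343.24 × 0.1087 ≈ 145.95 px.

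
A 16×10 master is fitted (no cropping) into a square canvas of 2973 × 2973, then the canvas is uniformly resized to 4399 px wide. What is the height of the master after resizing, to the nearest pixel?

2749 px

In the 2973×2973 frame the master fills the width: height = 2973 × 10/16 ≈ 1858.12 px.
The frame scales by 4399/2973 = 1.4797; 1858.12 × 1.4797 ≈ 2749.38 px.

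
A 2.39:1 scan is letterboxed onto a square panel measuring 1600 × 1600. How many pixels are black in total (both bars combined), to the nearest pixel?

1488870 pixels

2.39:1 (2.390) > square (1.000), so the scan fills the width.
Content height = 1600 / 2.390 ≈ 669.4561 px.
Black = 1600 − 669.4561 = 930.5439 px.
Across the 1600-px span: 930.5439 × 1600 ≈ 1488870 px.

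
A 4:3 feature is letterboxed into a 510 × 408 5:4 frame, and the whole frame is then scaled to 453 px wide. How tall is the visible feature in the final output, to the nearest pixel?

340 px

Fitted into 510×408, the feature spans the width; its height is 510 × 3/4 ≈ 382.50 px.
Resizing to 453 px wide multiplies everything by 0.8882: 382.50 → 339.75 px.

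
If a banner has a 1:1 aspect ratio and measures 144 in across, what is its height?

144 in

Height = 144·1/1 = 144.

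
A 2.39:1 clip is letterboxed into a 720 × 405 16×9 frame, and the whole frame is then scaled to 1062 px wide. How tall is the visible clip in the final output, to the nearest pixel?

Fitted into 720×405, the clip spans the width; its height is 720 / 2.390 ≈ 301.26 px.
Resizing to 1062 px wide multiplies everything by 1.4750: 301.26 → 444.35 px.

444 px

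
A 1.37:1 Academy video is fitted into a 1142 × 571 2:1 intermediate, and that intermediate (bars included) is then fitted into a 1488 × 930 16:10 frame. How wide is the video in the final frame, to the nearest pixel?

1019 px

1.37:1 Academy in 1142×571: fills the height, so the video is 782.27 × 571.00.
2:1 in 1488×930: fills the width, so the intermediate becomes 1488.00 × 744.00 — a scale of ×1.3030.
So the video's width is 782.27 × 1.3030 ≈ 1019.28.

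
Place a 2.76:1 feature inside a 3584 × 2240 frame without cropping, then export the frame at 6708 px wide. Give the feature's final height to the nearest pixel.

2430 px

At 3584×2240 the feature is width-limited, so height = 3584 / 2.760 ≈ 1298.55 px.
Scaling 3584 → 6708 is ×1.8717, so the height becomes 1298.55 × 1.8717 ≈ 2430.43 px.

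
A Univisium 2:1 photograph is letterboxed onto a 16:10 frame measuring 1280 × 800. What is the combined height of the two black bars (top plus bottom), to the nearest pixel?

Univisium 2:1 is wider than 16:10, so it spans the full width.
The photograph is 1280 × 1/2 ≈ 640.00 px tall.
Black = 800 − 640.00 = 160.00 px.

160 px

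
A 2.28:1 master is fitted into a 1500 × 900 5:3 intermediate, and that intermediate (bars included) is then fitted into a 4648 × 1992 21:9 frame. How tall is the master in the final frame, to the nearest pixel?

1456 px

First fit — 2.28:1 into 1500×900 spans the width: 1500.00 × 657.89.
The 5:3 canvas is height-limited in 4648×1992, giving 3320.00 × 1992.00; scale factor 2.2133.
Applying the same ×2.2133: 657.89 → 1456.14.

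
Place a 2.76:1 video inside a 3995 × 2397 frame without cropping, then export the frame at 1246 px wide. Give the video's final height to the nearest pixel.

Fitted into 3995×2397, the video spans the width; its height is 3995 / 2.760 ≈ 1447.46 px.
Scaling 3995 → 1246 is ×0.3119, so the height becomes 1447.46 × 0.3119 ≈ 451.45 px.

451 px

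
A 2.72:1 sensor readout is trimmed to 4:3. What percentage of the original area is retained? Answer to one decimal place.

49.0%

Going from 2.72:1 to 4:3 means cutting width while keeping height.
(1.333)/(2.720) ≈ 0.490 of the area survives.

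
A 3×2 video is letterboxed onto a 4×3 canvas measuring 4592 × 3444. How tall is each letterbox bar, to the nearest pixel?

3×2 (1.500) > 4×3 (1.333), so the video fills the width.
That makes the image 3061.33 px tall (4592 × 2/3).
Leftover height: 3444 − 3061.33 = 382.67 px → 191.33 each side.

191 px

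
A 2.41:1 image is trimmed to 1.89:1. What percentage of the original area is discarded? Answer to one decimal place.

The height stays; only width is cut (since 1.89:1 is narrower than 2.41:1).
(1.890)/(2.410) ≈ 0.784 of the area survives, leaving 21.58% discarded.

21.6%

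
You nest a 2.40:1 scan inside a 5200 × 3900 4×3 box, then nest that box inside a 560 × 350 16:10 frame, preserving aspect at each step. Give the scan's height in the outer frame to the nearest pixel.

194 px

First fit — 2.40:1 into 5200×3900 spans the width: 5200.00 × 2166.67.
The 4×3 canvas is height-limited in 560×350, giving 466.67 × 350.00; scale factor 0.0897.
Applying the same ×0.0897: 2166.67 → 194.44.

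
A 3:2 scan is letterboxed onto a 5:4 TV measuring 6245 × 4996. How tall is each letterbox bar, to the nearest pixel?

416 px

3:2 (1.500) > 5:4 (1.250), so the scan fills the width.
The scan is 6245 × 2/3 ≈ 4163.33 px tall.
4996 − 4163.33 = 832.67 px of bars (416.33 each).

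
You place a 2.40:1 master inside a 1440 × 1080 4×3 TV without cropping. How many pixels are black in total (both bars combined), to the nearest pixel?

691200 pixels

2.40:1 is wider than 4×3, so it spans the full width.
That makes the image 600.0000 px tall (1440 / 2.400).
Leftover height: 1080 − 600.0000 = 480.0000 px.
Across the 1440-px span: 480.0000 × 1440 ≈ 691200 px.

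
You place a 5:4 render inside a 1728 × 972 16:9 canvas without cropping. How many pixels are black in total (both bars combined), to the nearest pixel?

Since 1.250 < 1.778, the render is height-limited.
That makes the image 1215.0000 px wide (972 × 5/4).
1728 − 1215.0000 = 513.0000 px of bars.
Bar area = 513.0000 × 972 ≈ 498636 px.

498636 pixels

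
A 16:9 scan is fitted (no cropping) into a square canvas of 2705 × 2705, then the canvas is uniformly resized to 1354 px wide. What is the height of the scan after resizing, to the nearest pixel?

762 px

In the 2705×2705 frame the scan fills the width: height = 2705 × 9/16 ≈ 1521.56 px.
Resizing to 1354 px wide multiplies everything by 0.5006: 1521.56 → 761.62 px.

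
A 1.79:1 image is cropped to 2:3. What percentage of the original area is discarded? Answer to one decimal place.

62.8%

Going from 1.79:1 to 2:3 means cutting width while keeping height.
(0.667)/(1.790) ≈ 0.372 of the area survives, leaving 62.76% discarded.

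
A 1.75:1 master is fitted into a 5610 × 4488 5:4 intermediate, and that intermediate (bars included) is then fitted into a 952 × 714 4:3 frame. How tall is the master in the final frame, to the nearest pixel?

First fit — 1.75:1 into 5610×4488 spans the width: 5610.00 × 3205.71.
Second fit — the 5:4 canvas into 952×714 spans the height: 892.50 × 714.00 (×0.1591 from 5610×4488).
Applying the same ×0.1591: 3205.71 → 510.00.

510 px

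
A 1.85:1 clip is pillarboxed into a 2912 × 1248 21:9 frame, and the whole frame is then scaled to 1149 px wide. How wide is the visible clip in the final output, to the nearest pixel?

In the 2912×1248 frame the clip fills the height: width = 1248 × 1.850 ≈ 2308.80 px.
The frame scales by 1149/2912 = 0.3946; 2308.80 × 0.3946 ≈ 910.99 px.

911 px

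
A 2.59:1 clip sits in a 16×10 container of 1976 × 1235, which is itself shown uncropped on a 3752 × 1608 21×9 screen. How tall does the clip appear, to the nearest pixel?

Inside the 1976×1235 canvas the clip is width-limited at 1976.00 × 762.93.
16×10 in 3752×1608: fills the height, so the intermediate becomes 2572.80 × 1608.00 — a scale of ×1.3020.
The clip scales with it: height 762.93 × 1.3020 ≈ 993.36.

993 px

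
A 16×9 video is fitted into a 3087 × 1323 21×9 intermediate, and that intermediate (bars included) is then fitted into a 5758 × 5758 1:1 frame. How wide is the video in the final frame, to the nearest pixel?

Inside the 3087×1323 canvas the video is height-limited at 2352.00 × 1323.00.
The 21×9 canvas is width-limited in 5758×5758, giving 5758.00 × 2467.71; scale factor 1.8652.
The video scales with it: width 2352.00 × 1.8652 ≈ 4387.05.

4387 px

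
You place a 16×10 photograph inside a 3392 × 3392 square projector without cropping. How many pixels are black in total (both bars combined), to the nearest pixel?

16×10 is wider than square, so it spans the full width.
That makes the image 2120.0000 px tall (3392 × 10/16).
Black = 3392 − 2120.0000 = 1272.0000 px.
Across the 3392-px span: 1272.0000 × 3392 ≈ 4314624 px.

4314624 pixels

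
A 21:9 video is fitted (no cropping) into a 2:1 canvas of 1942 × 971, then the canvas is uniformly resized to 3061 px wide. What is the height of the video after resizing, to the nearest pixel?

1312 px

In the 1942×971 frame the video fills the width: height = 1942 × 9/21 ≈ 832.29 px.
The frame scales by 3061/1942 = 1.5762; 832.29 × 1.5762 ≈ 1311.86 px.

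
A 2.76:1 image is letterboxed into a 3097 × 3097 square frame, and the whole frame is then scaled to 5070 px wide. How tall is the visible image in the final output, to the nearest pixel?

In the 3097×3097 frame the image fills the width: height = 3097 / 2.760 ≈ 1122.10 px.
The frame scales by 5070/3097 = 1.6371; 1122.10 × 1.6371 ≈ 1836.96 px.

1837 px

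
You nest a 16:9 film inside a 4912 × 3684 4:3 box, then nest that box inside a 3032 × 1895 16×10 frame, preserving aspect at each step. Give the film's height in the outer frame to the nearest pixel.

1421 px

First fit — 16:9 into 4912×3684 spans the width: 4912.00 × 2763.00.
Second fit — the 4:3 canvas into 3032×1895 spans the height: 2526.67 × 1895.00 (×0.5144 from 4912×3684).
So the film's height is 2763.00 × 0.5144 ≈ 1421.25.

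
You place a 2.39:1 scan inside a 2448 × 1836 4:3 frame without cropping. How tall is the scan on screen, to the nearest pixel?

1024 px

Since 2.390 > 1.333, the scan is width-limited.
Content height = 2448 / 2.390 ≈ 1024.27 px.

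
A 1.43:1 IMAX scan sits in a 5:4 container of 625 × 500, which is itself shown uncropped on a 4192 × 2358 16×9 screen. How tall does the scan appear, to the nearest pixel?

1.43:1 IMAX in 625×500: fills the width, so the scan is 625.00 × 437.06.
The 5:4 canvas is height-limited in 4192×2358, giving 2947.50 × 2358.00; scale factor 4.7160.
The scan scales with it: height 437.06 × 4.7160 ≈ 2061.19.

2061 px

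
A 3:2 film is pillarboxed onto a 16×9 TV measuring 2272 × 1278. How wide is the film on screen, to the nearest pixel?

1917 px

Since 1.500 < 1.778, the film is height-limited.
Content width = 1278 × 3/2 ≈ 1917.00 px.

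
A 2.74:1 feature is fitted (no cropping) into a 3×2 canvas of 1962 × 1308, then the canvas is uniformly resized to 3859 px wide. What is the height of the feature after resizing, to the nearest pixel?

Fitted into 1962×1308, the feature spans the width; its height is 1962 / 2.740 ≈ 716.06 px.
Scaling 1962 → 3859 is ×1.9669, so the height becomes 716.06 × 1.9669 ≈ 1408.39 px.

1408 px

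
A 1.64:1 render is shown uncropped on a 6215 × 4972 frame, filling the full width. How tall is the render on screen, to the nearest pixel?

That makes the image 3789.63 px tall (6215 / 1.640).

3790 px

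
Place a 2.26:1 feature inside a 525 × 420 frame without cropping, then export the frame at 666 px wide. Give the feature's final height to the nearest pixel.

295 px

Fitted into 525×420, the feature spans the width; its height is 525 / 2.260 ≈ 232.30 px.
The frame scales by 666/525 = 1.2686; 232.30 × 1.2686 ≈ 294.69 px.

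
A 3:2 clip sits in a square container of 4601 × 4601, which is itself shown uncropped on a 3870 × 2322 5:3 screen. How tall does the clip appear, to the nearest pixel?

1548 px

3:2 in 4601×4601: fills the width, so the clip is 4601.00 × 3067.33.
The square canvas is height-limited in 3870×2322, giving 2322.00 × 2322.00; scale factor 0.5047.
Applying the same ×0.5047: 3067.33 → 1548.00.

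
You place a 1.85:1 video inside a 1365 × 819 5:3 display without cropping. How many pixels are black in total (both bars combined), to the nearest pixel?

110786 pixels

1.85:1 (1.850) > 5:3 (1.667), so the video fills the width.
The video is 1365 / 1.850 ≈ 737.8378 px tall.
819 − 737.8378 = 81.1622 px of bars.
Across the 1365-px span: 81.1622 × 1365 ≈ 110786 px.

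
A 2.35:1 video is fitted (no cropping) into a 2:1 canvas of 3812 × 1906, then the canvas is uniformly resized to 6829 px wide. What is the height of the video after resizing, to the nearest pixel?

2906 px

Fitted into 3812×1906, the video spans the width; its height is 3812 / 2.350 ≈ 1622.13 px.
Scaling 3812 → 6829 is ×1.7914, so the height becomes 1622.13 × 1.7914 ≈ 2905.96 px.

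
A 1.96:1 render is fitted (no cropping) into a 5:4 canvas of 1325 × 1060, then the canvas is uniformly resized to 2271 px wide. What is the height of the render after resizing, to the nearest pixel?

1159 px

In the 1325×1060 frame the render fills the width: height = 1325 / 1.960 ≈ 676.02 px.
Resizing to 2271 px wide multiplies everything by 1.7140: 676.02 → 1158.67 px.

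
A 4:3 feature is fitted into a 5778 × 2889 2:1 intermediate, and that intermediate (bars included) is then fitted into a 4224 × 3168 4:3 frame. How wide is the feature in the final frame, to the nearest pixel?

2816 px

Inside the 5778×2889 canvas the feature is height-limited at 3852.00 × 2889.00.
Second fit — the 2:1 canvas into 4224×3168 spans the width: 4224.00 × 2112.00 (×0.7310 from 5778×2889).
So the feature's width is 3852.00 × 0.7310 ≈ 2816.00.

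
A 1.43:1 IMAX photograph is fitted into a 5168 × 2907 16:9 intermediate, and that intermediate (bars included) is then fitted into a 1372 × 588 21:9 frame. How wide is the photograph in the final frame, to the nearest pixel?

841 px

1.43:1 IMAX in 5168×2907: fills the height, so the photograph is 4157.01 × 2907.00.
16:9 in 1372×588: fills the height, so the intermediate becomes 1045.33 × 588.00 — a scale of ×0.2023.
So the photograph's width is 4157.01 × 0.2023 ≈ 840.84.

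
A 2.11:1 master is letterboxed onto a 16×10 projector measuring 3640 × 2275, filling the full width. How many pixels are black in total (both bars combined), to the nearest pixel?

The master is 3640 / 2.110 ≈ 1725.1185 px tall.
Leftover height: 2275 − 1725.1185 = 549.8815 px.
That's 549.8815 × 3640 ≈ 2001569 black pixels.

2001569 pixels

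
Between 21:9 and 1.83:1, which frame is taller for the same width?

1.83:1

21:9 = 2.333 and 1.83; 2.333 > 1.83. The smaller width-to-height ratio is the taller frame.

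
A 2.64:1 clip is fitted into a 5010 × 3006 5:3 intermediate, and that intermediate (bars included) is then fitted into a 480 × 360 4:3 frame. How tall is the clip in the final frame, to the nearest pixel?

Inside the 5010×3006 canvas the clip is width-limited at 5010.00 × 1897.73.
Second fit — the 5:3 canvas into 480×360 spans the width: 480.00 × 288.00 (×0.0958 from 5010×3006).
Applying the same ×0.0958: 1897.73 → 181.82.

182 px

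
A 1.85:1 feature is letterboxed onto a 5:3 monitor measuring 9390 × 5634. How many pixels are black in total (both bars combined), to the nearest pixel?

5242665 pixels

1.85:1 (1.850) > 5:3 (1.667), so the feature fills the width.
That makes the image 5075.6757 px tall (9390 / 1.850).
Leftover height: 5634 − 5075.6757 = 558.3243 px.
That's 558.3243 × 9390 ≈ 5242665 black pixels.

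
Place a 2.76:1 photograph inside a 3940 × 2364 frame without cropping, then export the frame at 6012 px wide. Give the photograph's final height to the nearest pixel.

Fitted into 3940×2364, the photograph spans the width; its height is 3940 / 2.760 ≈ 1427.54 px.
The frame scales by 6012/3940 = 1.5259; 1427.54 × 1.5259 ≈ 2178.26 px.

2178 px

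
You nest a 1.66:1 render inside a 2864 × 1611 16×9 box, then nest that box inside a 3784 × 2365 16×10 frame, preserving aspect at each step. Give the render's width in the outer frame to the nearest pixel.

3533 px

1.66:1 in 2864×1611: fills the height, so the render is 2674.26 × 1611.00.
16×9 in 3784×2365: fills the width, so the intermediate becomes 3784.00 × 2128.50 — a scale of ×1.3212.
Applying the same ×1.3212: 2674.26 → 3533.31.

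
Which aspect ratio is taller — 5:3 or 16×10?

16×10

5:3 = 1.667 and 16×10 = 1.6; 1.667 > 1.6. The smaller width-to-height ratio is the taller frame.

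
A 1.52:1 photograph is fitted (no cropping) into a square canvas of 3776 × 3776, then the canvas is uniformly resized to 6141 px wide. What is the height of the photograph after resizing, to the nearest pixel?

At 3776×3776 the photograph is width-limited, so height = 3776 / 1.520 ≈ 2484.21 px.
The frame scales by 6141/3776 = 1.6263; 2484.21 × 1.6263 ≈ 4040.13 px.

4040 px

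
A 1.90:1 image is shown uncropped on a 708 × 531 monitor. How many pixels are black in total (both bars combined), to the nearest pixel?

112125 pixels

1.90:1 (1.900) > 4×3 (1.333), so the image fills the width.
Content height = 708 / 1.900 ≈ 372.6316 px.
Black = 531 − 372.6316 = 158.3684 px.
Bar area = 158.3684 × 708 ≈ 112125 px.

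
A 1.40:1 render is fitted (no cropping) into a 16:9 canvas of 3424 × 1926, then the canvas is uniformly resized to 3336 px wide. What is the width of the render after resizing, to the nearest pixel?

2627 px

At 3424×1926 the render is height-limited, so width = 1926 × 1.400 ≈ 2696.40 px.
Scaling 3424 → 3336 is ×0.9743, so the width becomes 2696.40 × 0.9743 ≈ 2627.10 px.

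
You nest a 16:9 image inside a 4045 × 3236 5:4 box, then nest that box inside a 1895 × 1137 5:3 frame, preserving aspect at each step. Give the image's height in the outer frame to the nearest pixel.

799 px

16:9 in 4045×3236: fills the width, so the image is 4045.00 × 2275.31.
The 5:4 canvas is height-limited in 1895×1137, giving 1421.25 × 1137.00; scale factor 0.3514.
So the image's height is 2275.31 × 0.3514 ≈ 799.45.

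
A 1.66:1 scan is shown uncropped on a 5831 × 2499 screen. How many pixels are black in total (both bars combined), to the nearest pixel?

Since 1.660 < 2.333, the scan is height-limited.
Content width = 2499 × 1.660 ≈ 4148.3400 px.
Black = 5831 − 4148.3400 = 1682.6600 px.
Across the 2499-px span: 1682.6600 × 2499 ≈ 4204967 px.

4204967 pixels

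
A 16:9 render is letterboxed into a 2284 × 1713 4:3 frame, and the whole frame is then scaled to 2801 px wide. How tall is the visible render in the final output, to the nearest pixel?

1576 px

Fitted into 2284×1713, the render spans the width; its height is 2284 × 9/16 ≈ 1284.75 px.
The frame scales by 2801/2284 = 1.2264; 1284.75 × 1.2264 ≈ 1575.56 px.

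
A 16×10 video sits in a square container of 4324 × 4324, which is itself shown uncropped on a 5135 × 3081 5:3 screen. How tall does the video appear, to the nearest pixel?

Inside the 4324×4324 canvas the video is width-limited at 4324.00 × 2702.50.
Second fit — the square canvas into 5135×3081 spans the height: 3081.00 × 3081.00 (×0.7125 from 4324×4324).
Applying the same ×0.7125: 2702.50 → 1925.62.

1926 px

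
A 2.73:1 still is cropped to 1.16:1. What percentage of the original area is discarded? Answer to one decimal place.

57.5%

1.16:1 is narrower than 2.73:1, so the crop keeps the full height and trims the width.
Area ratio = (1.160)/(2.730) = 42.49%; the remaining 57.51% is cropped out.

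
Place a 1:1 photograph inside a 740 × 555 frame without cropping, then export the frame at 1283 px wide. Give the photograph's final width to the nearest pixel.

962 px

At 740×555 the photograph is height-limited, so width = 555 × 1/1 ≈ 555.00 px.
Scaling 740 → 1283 is ×1.7338, so the width becomes 555.00 × 1.7338 ≈ 962.25 px.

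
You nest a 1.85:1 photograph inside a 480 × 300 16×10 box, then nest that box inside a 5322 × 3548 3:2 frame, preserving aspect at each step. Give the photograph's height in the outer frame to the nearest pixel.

1.85:1 in 480×300: fills the width, so the photograph is 480.00 × 259.46.
The 16×10 canvas is width-limited in 5322×3548, giving 5322.00 × 3326.25; scale factor 11.0875.
So the photograph's height is 259.46 × 11.0875 ≈ 2876.76.

2877 px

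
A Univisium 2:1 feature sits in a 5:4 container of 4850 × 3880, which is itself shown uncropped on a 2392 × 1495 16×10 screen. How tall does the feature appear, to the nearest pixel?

Univisium 2:1 in 4850×3880: fills the width, so the feature is 4850.00 × 2425.00.
Second fit — the 5:4 canvas into 2392×1495 spans the height: 1868.75 × 1495.00 (×0.3853 from 4850×3880).
Applying the same ×0.3853: 2425.00 → 934.38.

934 px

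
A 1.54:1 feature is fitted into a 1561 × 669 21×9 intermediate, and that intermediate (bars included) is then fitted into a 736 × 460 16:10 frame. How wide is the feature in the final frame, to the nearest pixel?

486 px

1.54:1 in 1561×669: fills the height, so the feature is 1030.26 × 669.00.
21×9 in 736×460: fills the width, so the intermediate becomes 736.00 × 315.43 — a scale of ×0.4715.
Applying the same ×0.4715: 1030.26 → 485.76.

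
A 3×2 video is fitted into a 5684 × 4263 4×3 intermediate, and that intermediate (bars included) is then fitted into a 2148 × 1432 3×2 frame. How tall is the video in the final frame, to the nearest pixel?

3×2 in 5684×4263: fills the width, so the video is 5684.00 × 3789.33.
The 4×3 canvas is height-limited in 2148×1432, giving 1909.33 × 1432.00; scale factor 0.3359.
The video scales with it: height 3789.33 × 0.3359 ≈ 1272.89.

1273 px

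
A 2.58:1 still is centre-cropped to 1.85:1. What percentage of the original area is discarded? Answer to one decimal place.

1.85:1 is narrower than 2.58:1, so the crop keeps the full height and trims the width.
(1.850)/(2.580) ≈ 0.717 of the area survives, leaving 28.29% discarded.

28.3%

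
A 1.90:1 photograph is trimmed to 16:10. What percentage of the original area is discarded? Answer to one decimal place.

16:10 is narrower than 1.90:1, so the crop keeps the full height and trims the width.
Fraction kept = (1.600)/(1.900) ≈ 84.21%, so 15.79% is lost.

15.8%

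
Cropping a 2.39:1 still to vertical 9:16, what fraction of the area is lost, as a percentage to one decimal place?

76.5%

The height stays; only width is cut (since vertical 9:16 is narrower than 2.39:1).
(0.562)/(2.390) ≈ 0.235 of the area survives, leaving 76.46% discarded.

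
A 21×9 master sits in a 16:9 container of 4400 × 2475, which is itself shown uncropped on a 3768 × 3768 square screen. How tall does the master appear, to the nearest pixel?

Inside the 4400×2475 canvas the master is width-limited at 4400.00 × 1885.71.
The 16:9 canvas is width-limited in 3768×3768, giving 3768.00 × 2119.50; scale factor 0.8564.
Applying the same ×0.8564: 1885.71 → 1614.86.

1615 px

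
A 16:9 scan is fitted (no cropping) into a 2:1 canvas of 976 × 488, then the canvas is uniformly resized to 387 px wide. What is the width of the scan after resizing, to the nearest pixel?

In the 976×488 frame the scan fills the height: width = 488 × 16/9 ≈ 867.56 px.
Resizing to 387 px wide multiplies everything by 0.3965: 867.56 → 344.00 px.

344 px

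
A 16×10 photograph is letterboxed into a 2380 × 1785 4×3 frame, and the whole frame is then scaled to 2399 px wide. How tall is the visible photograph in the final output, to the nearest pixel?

In the 2380×1785 frame the photograph fills the width: height = 2380 × 10/16 ≈ 1487.50 px.
Resizing to 2399 px wide multiplies everything by 1.0080: 1487.50 → 1499.38 px.

1499 px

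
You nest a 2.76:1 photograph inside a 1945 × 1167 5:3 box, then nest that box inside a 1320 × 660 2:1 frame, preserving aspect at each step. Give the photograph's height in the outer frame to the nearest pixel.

399 px

2.76:1 in 1945×1167: fills the width, so the photograph is 1945.00 × 704.71.
5:3 in 1320×660: fills the height, so the intermediate becomes 1100.00 × 660.00 — a scale of ×0.5656.
So the photograph's height is 704.71 × 0.5656 ≈ 398.55.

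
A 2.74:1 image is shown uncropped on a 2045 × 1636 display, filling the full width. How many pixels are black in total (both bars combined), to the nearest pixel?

1819334 pixels

That makes the image 746.3504 px tall (2045 / 2.740).
Leftover height: 1636 − 746.3504 = 889.6496 px.
Across the 2045-px span: 889.6496 × 2045 ≈ 1819334 px.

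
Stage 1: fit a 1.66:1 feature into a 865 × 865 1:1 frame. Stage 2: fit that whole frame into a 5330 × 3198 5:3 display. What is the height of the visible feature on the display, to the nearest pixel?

1.66:1 in 865×865: fills the width, so the feature is 865.00 × 521.08.
Second fit — the 1:1 canvas into 5330×3198 spans the height: 3198.00 × 3198.00 (×3.6971 from 865×865).
So the feature's height is 521.08 × 3.6971 ≈ 1926.51.

1927 px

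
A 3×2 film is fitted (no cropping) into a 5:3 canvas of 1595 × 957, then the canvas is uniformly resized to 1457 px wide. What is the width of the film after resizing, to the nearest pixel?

At 1595×957 the film is height-limited, so width = 957 × 3/2 ≈ 1435.50 px.
Resizing to 1457 px wide multiplies everything by 0.9135: 1435.50 → 1311.30 px.

1311 px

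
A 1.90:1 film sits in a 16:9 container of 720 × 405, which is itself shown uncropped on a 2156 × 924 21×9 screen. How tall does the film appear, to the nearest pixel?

865 px

First fit — 1.90:1 into 720×405 spans the width: 720.00 × 378.95.
16:9 in 2156×924: fills the height, so the intermediate becomes 1642.67 × 924.00 — a scale of ×2.2815.
Applying the same ×2.2815: 378.95 → 864.56.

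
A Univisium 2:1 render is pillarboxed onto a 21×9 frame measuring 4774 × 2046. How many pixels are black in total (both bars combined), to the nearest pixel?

Univisium 2:1 (2.000) < 21×9 (2.333), so the render fills the height.
That makes the image 4092.0000 px wide (2046 × 2/1).
4774 − 4092.0000 = 682.0000 px of bars.
Across the 2046-px span: 682.0000 × 2046 ≈ 1395372 px.

1395372 pixels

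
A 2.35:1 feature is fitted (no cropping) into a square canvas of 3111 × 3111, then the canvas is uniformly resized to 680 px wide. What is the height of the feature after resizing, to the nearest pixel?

At 3111×3111 the feature is width-limited, so height = 3111 / 2.350 ≈ 1323.83 px.
Resizing to 680 px wide multiplies everything by 0.2186: 1323.83 → 289.36 px.

289 px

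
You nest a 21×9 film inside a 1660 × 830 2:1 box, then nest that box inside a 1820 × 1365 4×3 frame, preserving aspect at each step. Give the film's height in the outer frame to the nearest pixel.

780 px

Inside the 1660×830 canvas the film is width-limited at 1660.00 × 711.43.
The 2:1 canvas is width-limited in 1820×1365, giving 1820.00 × 910.00; scale factor 1.0964.
The film scales with it: height 711.43 × 1.0964 ≈ 780.00.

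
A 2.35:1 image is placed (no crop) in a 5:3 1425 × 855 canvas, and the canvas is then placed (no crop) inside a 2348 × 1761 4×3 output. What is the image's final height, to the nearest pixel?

999 px

First fit — 2.35:1 into 1425×855 spans the width: 1425.00 × 606.38.
The 5:3 canvas is width-limited in 2348×1761, giving 2348.00 × 1408.80; scale factor 1.6477.
Applying the same ×1.6477: 606.38 → 999.15.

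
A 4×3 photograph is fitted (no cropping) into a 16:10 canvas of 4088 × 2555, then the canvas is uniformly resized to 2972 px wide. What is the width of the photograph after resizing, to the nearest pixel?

2477 px

At 4088×2555 the photograph is height-limited, so width = 2555 × 4/3 ≈ 3406.67 px.
Scaling 4088 → 2972 is ×0.7270, so the width becomes 3406.67 × 0.7270 ≈ 2476.67 px.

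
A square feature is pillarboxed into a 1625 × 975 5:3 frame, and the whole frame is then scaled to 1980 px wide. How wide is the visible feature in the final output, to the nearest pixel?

Fitted into 1625×975, the feature spans the height; its width is 975 × 1/1 ≈ 975.00 px.
Resizing to 1980 px wide multiplies everything by 1.2185: 975.00 → 1188.00 px.

1188 px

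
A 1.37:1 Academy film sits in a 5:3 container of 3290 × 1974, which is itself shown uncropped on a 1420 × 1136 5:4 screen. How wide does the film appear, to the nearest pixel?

Inside the 3290×1974 canvas the film is height-limited at 2704.38 × 1974.00.
The 5:3 canvas is width-limited in 1420×1136, giving 1420.00 × 852.00; scale factor 0.4316.
The film scales with it: width 2704.38 × 0.4316 ≈ 1167.24.

1167 px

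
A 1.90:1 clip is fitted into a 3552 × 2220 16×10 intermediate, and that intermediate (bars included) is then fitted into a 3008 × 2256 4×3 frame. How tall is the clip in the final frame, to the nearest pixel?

1583 px

First fit — 1.90:1 into 3552×2220 spans the width: 3552.00 × 1869.47.
16×10 in 3008×2256: fills the width, so the intermediate becomes 3008.00 × 1880.00 — a scale of ×0.8468.
Applying the same ×0.8468: 1869.47 → 1583.16.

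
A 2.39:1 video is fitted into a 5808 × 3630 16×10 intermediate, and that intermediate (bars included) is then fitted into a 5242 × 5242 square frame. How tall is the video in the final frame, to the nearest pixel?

2193 px

2.39:1 in 5808×3630: fills the width, so the video is 5808.00 × 2430.13.
16×10 in 5242×5242: fills the width, so the intermediate becomes 5242.00 × 3276.25 — a scale of ×0.9025.
So the video's height is 2430.13 × 0.9025 ≈ 2193.31.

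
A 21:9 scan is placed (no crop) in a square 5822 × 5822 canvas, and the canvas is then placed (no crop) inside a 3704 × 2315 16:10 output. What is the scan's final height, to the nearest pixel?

992 px

21:9 in 5822×5822: fills the width, so the scan is 5822.00 × 2495.14.
square in 3704×2315: fills the height, so the intermediate becomes 2315.00 × 2315.00 — a scale of ×0.3976.
Applying the same ×0.3976: 2495.14 → 992.14.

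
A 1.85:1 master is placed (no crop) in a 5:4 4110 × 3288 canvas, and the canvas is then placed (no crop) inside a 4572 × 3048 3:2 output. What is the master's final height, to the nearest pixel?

First fit — 1.85:1 into 4110×3288 spans the width: 4110.00 × 2221.62.
Second fit — the 5:4 canvas into 4572×3048 spans the height: 3810.00 × 3048.00 (×0.9270 from 4110×3288).
The master scales with it: height 2221.62 × 0.9270 ≈ 2059.46.

2059 px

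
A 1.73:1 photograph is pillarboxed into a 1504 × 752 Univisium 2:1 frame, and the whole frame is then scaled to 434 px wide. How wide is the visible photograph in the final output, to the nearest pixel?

In the 1504×752 frame the photograph fills the height: width = 752 × 1.730 ≈ 1300.96 px.
The frame scales by 434/1504 = 0.2886; 1300.96 × 0.2886 ≈ 375.41 px.

375 px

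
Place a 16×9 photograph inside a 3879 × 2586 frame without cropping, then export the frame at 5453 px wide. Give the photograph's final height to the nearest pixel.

In the 3879×2586 frame the photograph fills the width: height = 3879 × 9/16 ≈ 2181.94 px.
Scaling 3879 → 5453 is ×1.4058, so the height becomes 2181.94 × 1.4058 ≈ 3067.31 px.

3067 px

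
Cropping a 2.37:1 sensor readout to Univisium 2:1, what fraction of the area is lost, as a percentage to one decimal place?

Univisium 2:1 is narrower than 2.37:1, so the crop keeps the full height and trims the width.
Fraction kept = (2.000)/(2.370) ≈ 84.39%, so 15.61% is lost.

15.6%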